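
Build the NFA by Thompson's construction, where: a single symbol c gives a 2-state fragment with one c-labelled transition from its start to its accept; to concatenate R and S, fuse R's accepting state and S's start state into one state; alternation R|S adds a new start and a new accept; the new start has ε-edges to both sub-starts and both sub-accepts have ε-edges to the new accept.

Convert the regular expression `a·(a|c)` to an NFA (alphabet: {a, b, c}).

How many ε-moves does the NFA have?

Per subexpression:
Each of the 3 symbol leaves contributes 0 ε-transitions.
  a|c — 4 ε-transitions
  a·(a|c) — 4 ε-transitions

4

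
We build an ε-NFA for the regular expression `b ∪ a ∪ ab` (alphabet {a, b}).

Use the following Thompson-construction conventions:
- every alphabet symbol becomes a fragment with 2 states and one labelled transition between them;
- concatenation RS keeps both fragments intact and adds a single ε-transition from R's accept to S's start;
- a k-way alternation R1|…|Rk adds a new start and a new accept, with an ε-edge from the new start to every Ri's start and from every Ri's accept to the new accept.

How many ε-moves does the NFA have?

Recursing over subexpressions:
Each of the 4 symbol leaves contributes 0 ε-transitions.
  ab : 1 ε-transition
  b ∪ a ∪ ab : 7 ε-transitions

7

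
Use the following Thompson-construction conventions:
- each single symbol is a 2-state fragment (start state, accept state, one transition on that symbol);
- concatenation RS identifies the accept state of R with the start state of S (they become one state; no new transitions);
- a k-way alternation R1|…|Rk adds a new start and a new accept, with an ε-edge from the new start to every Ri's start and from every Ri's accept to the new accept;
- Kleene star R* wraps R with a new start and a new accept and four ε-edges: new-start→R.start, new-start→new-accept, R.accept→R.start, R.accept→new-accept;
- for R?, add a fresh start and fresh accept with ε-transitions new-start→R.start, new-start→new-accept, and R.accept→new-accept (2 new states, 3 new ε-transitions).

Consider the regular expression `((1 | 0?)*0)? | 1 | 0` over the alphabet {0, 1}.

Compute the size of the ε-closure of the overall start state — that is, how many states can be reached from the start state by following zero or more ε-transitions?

Compute the ε-closure size of each fragment's start state recursively; a symbol fragment's start has no outgoing ε-edge, so its closure is just itself (size 1).
  0? : |ε-closure| = 1 (new start) + 1 (body) + 1 (new accept, via ε) = 3
  1 | 0? : |ε-closure| = 1 (new start) + (1 + 3) + 1 (new accept, since some branch ε-reaches its own accept) = 6
  (1 | 0?)* : |ε-closure| = 1 (new start) + 6 (body) + 1 (new accept) = 8
  (1 | 0?)*0 : the left operand accepts ε, so the closure extends into the next operand (the shared merged state is already counted); |ε-closure| = 8 + (1−1) = 8
  ((1 | 0?)*0)? : |ε-closure| = 1 (new start) + 8 (body) + 1 (new accept, via ε) = 10
  ((1 | 0?)*0)? | 1 | 0 : new start ε-reaches every alternative's start; at least one alternative accepts ε, so the union's new accept is reached too: |ε-closure| = 1 + 10 + 1 + 1 + 1 = 14

14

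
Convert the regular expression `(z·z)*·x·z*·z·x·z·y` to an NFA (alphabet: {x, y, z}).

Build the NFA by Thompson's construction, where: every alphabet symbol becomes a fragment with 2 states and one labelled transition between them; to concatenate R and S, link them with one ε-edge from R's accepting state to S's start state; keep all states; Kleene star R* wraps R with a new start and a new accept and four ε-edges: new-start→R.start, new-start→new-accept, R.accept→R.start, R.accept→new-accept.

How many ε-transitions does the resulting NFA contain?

15

Recursing over subexpressions:
Each of the 8 symbol leaves contributes 0 ε-transitions.
  z·z : 1 ε-transition
  (z·z)* : 5 ε-transitions
  z* : 4 ε-transitions
  (z·z)*·x·z*·z·x·z·y : 15 ε-transitions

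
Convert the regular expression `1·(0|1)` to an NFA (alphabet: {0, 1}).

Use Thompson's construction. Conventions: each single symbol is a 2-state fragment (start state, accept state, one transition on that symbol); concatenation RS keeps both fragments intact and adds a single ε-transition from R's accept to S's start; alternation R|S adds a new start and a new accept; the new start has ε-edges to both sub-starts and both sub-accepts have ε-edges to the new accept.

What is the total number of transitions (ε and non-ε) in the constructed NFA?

8

By structural recursion:
Each of the 3 symbol leaves contributes 1 transition (1 symbol, 0 ε).
  0|1 → 6 transitions (2 symbol, 4 ε)
  1·(0|1) → 8 transitions (3 symbol, 5 ε)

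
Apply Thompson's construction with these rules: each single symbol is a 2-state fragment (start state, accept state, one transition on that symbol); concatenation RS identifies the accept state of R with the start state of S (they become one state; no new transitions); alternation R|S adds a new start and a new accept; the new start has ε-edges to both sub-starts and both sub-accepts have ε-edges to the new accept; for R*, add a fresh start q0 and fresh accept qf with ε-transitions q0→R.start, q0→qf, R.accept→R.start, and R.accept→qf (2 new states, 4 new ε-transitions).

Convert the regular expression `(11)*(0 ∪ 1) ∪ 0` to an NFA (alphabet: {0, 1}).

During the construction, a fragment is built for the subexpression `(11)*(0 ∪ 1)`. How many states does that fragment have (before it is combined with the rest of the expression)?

10

Fragment for `(11)*(0 ∪ 1)`:
Each of the 4 symbol leaves contributes a 2-state fragment.
  11 = 3 states
  (11)* = 5 states
  0 ∪ 1 = 6 states
  (11)*(0 ∪ 1) = 10 states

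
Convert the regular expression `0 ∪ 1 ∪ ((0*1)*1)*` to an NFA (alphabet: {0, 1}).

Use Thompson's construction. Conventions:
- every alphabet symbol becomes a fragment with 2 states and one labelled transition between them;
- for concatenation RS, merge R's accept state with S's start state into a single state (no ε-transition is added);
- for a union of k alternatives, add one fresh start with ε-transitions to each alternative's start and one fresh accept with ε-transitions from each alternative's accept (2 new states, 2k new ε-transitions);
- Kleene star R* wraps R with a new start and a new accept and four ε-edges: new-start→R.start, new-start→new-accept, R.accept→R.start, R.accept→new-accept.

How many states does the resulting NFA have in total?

16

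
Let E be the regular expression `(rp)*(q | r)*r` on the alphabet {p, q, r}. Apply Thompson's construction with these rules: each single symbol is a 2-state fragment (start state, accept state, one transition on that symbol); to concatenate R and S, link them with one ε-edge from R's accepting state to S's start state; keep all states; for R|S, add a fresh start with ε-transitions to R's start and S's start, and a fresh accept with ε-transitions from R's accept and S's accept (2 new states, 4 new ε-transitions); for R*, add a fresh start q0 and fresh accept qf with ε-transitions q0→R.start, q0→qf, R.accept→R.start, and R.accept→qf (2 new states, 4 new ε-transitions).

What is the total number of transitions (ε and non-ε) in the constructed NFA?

Bottom-up over the parse tree:
Each of the 5 symbol leaves contributes 1 transition (1 symbol, 0 ε).
  rp : 3 transitions (2 symbol, 1 ε)
  (rp)* : 7 transitions (2 symbol, 5 ε)
  q | r : 6 transitions (2 symbol, 4 ε)
  (q | r)* : 10 transitions (2 symbol, 8 ε)
  (rp)*(q | r)*r : 20 transitions (5 symbol, 15 ε)

20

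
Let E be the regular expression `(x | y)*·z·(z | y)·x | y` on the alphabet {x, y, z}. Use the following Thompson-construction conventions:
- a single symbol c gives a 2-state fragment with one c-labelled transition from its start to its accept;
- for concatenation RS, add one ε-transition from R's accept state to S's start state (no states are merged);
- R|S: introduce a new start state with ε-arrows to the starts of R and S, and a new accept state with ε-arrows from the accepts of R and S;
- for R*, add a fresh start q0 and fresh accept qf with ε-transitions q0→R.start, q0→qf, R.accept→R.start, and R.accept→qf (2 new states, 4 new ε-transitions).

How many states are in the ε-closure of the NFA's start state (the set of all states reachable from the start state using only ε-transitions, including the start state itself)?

Compute the ε-closure size of each fragment's start state recursively; a symbol fragment's start has no outgoing ε-edge, so its closure is just itself (size 1).
  x | y — new start ε-reaches every alternative's start; none of them accept ε, so the new accept is not reached: |closure| = 1 + 1 + 1 = 3
  (x | y)* — |closure| = 1 (new start) + 3 (body) + 1 (new accept) = 5
  z | y — new start ε-reaches every alternative's start; none of them accept ε, so the new accept is not reached: |closure| = 1 + 1 + 1 = 3
  (x | y)*·z·(z | y)·x — |closure| = 5 + 1 = 6 (closure spills across the concat boundary because the left factor accepts ε)
  (x | y)*·z·(z | y)·x | y — new start ε-reaches every alternative's start; none of them accept ε, so the new accept is not reached: |closure| = 1 + 6 + 1 = 8

8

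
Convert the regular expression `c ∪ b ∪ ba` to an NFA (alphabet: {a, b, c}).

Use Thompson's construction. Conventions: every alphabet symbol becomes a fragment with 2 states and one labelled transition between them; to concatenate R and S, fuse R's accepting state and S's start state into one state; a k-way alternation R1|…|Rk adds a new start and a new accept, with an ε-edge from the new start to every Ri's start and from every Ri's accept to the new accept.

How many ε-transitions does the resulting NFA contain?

Recursing over subexpressions:
Each of the 4 symbol leaves contributes 0 ε-transitions.
  ba = 0 ε-transitions
  c ∪ b ∪ ba = 6 ε-transitions

6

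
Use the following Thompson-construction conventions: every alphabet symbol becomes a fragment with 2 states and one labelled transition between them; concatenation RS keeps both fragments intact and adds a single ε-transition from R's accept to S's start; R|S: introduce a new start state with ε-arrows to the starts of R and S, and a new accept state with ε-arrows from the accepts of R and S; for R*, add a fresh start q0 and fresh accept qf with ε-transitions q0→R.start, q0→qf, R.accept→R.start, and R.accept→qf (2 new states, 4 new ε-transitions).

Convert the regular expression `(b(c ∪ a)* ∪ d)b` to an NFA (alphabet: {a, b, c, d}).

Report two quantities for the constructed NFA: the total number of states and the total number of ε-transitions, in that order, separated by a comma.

Bottom-up over the parse tree:
Each of the 5 symbol leaves contributes 2 states and 0 ε-transitions.
  c ∪ a → 6 states, 4 ε-transitions
  (c ∪ a)* → 8 states, 8 ε-transitions
  b(c ∪ a)* → 10 states, 9 ε-transitions
  b(c ∪ a)* ∪ d → 14 states, 13 ε-transitions
  (b(c ∪ a)* ∪ d)b → 16 states, 14 ε-transitions

16, 14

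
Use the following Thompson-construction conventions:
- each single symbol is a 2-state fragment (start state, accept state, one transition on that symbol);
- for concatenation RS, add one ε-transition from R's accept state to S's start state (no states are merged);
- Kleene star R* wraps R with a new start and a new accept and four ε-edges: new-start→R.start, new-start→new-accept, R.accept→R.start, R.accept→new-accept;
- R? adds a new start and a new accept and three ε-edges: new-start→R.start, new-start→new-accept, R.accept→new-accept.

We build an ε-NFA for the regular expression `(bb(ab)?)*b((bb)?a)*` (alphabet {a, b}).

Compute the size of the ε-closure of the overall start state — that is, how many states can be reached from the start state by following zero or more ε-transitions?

4

Work bottom-up. For each fragment F, track |ε-closure(F.start)| and whether F's accept lies in that closure (i.e. whether F accepts ε). A single-symbol fragment has closure size 1 and does not accept ε.
  ab : |closure| equals the left operand's closure size = 1 (its accept is not ε-reachable, so the closure stops there)
  (ab)? : |closure| = 1 (new start) + 1 (body) + 1 (new accept, via ε) = 3
  bb(ab)? : same as the first factor's closure: |closure| = 1
  (bb(ab)?)* : |closure| = 1 (new start) + 1 (body) + 1 (new accept) = 3
  bb : same as the first factor's closure: |closure| = 1
  (bb)? : new start has ε-edges to the inner start and to the new accept, so |closure| = 2 + 1 = 3
  (bb)?a : |closure| = 3 + 1 = 4 (closure spills across the concat boundary because the left factor accepts ε)
  ((bb)?a)* : new start has ε-edges to the inner start and to the new accept, so |closure| = 2 + 4 = 6
  (bb(ab)?)*b((bb)?a)* : |closure| = 3 + 1 = 4 (closure spills across the concat boundary because the left factor accepts ε)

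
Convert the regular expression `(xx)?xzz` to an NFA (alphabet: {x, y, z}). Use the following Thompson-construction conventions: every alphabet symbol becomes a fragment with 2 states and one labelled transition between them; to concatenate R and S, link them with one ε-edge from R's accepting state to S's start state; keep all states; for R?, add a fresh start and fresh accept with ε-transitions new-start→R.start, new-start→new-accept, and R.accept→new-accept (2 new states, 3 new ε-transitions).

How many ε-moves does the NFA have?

7

Per subexpression:
Each of the 5 symbol leaves contributes 0 ε-transitions.
  xx = 1 ε-transition
  (xx)? = 4 ε-transitions
  (xx)?xzz = 7 ε-transitions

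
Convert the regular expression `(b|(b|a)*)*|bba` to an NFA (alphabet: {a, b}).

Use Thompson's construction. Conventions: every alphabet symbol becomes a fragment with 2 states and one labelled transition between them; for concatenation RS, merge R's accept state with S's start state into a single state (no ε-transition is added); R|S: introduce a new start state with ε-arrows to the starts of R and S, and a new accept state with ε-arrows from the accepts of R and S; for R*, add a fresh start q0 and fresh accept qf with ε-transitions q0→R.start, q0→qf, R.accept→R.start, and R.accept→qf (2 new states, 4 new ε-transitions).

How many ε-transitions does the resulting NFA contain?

Recursing over subexpressions:
Each of the 6 symbol leaves contributes 0 ε-transitions.
  b|a = 4 ε-transitions
  (b|a)* = 8 ε-transitions
  b|(b|a)* = 12 ε-transitions
  (b|(b|a)*)* = 16 ε-transitions
  bba = 0 ε-transitions
  (b|(b|a)*)*|bba = 20 ε-transitions

20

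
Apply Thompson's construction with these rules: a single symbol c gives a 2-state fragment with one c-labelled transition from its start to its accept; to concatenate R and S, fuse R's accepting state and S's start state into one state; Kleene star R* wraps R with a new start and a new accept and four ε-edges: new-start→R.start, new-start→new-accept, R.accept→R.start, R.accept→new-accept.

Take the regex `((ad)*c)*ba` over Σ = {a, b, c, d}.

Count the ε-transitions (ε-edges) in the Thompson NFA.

Bottom-up over the parse tree:
Each of the 5 symbol leaves contributes 0 ε-transitions.
  ad : 0 ε-transitions
  (ad)* : 4 ε-transitions
  (ad)*c : 4 ε-transitions
  ((ad)*c)* : 8 ε-transitions
  ((ad)*c)*ba : 8 ε-transitions

8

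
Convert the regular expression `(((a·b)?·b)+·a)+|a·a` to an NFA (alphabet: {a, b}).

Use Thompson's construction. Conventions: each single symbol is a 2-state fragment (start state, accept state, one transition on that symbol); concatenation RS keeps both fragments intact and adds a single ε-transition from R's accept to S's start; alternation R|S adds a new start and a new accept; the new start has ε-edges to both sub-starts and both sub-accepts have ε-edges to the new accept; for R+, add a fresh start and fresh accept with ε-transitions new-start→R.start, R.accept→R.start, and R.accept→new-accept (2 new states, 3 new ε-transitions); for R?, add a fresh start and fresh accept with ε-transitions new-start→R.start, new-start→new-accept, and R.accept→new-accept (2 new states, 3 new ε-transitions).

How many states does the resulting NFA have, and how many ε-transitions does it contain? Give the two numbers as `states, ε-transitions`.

20, 17

By structural recursion:
Each of the 6 symbol leaves contributes 2 states and 0 ε-transitions.
  a·b = 4 states, 1 ε-transition
  (a·b)? = 6 states, 4 ε-transitions
  (a·b)?·b = 8 states, 5 ε-transitions
  ((a·b)?·b)+ = 10 states, 8 ε-transitions
  ((a·b)?·b)+·a = 12 states, 9 ε-transitions
  (((a·b)?·b)+·a)+ = 14 states, 12 ε-transitions
  a·a = 4 states, 1 ε-transition
  (((a·b)?·b)+·a)+|a·a = 20 states, 17 ε-transitions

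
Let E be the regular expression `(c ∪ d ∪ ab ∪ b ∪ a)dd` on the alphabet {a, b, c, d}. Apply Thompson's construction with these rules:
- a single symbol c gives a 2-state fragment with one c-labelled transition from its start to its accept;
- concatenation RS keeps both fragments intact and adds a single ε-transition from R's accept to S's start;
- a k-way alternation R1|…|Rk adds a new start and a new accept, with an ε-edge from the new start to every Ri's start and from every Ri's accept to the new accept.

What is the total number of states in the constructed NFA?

18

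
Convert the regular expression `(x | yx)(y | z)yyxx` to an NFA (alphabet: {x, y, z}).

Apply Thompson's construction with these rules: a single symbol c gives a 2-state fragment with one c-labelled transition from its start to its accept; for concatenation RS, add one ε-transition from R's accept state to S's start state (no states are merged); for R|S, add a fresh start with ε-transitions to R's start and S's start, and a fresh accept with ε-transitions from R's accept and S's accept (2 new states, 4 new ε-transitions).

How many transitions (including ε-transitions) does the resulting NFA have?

By structural recursion:
Each of the 9 symbol leaves contributes 1 transition (1 symbol, 0 ε).
  yx = 3 transitions (2 symbol, 1 ε)
  x | yx = 8 transitions (3 symbol, 5 ε)
  y | z = 6 transitions (2 symbol, 4 ε)
  (x | yx)(y | z)yyxx = 23 transitions (9 symbol, 14 ε)

23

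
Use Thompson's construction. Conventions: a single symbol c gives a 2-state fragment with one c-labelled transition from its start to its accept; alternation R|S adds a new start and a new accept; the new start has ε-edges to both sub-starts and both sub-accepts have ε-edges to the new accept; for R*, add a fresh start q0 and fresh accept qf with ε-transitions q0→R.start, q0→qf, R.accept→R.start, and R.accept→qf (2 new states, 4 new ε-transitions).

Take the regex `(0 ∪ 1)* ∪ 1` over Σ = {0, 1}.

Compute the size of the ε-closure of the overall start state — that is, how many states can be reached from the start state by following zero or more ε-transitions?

Work bottom-up. For each fragment F, track |ε-closure(F.start)| and whether F's accept lies in that closure (i.e. whether F accepts ε). A single-symbol fragment has closure size 1 and does not accept ε.
  0 ∪ 1 : new start ε-reaches every alternative's start; none of them accept ε, so the new accept is not reached: C = 1 + 1 + 1 = 3
  (0 ∪ 1)* : new start has ε-edges to the inner start and to the new accept, so C = 2 + 3 = 5
  (0 ∪ 1)* ∪ 1 : new start ε-reaches every alternative's start; at least one alternative accepts ε, so the union's new accept is reached too: C = 1 + 5 + 1 + 1 = 8

8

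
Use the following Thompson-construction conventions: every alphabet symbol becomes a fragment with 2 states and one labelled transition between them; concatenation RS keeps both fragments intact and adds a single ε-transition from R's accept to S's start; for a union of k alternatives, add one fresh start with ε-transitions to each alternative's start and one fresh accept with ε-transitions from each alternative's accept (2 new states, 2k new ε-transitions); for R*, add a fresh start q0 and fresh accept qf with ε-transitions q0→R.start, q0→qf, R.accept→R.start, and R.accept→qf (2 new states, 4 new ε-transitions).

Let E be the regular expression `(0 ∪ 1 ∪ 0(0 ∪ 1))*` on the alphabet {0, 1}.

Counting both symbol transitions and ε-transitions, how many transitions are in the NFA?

20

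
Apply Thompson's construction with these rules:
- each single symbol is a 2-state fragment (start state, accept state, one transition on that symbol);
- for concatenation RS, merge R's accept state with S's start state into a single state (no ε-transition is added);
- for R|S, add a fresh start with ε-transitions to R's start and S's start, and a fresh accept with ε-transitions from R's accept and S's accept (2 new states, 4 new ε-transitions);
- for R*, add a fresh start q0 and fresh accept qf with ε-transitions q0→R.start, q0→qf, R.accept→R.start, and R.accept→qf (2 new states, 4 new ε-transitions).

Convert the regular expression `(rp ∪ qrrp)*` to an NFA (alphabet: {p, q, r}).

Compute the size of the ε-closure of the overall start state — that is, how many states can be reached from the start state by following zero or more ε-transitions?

5

Compute the ε-closure size of each fragment's start state recursively; a symbol fragment's start has no outgoing ε-edge, so its closure is just itself (size 1).
  rp → same as the first factor's closure: C = 1
  qrrp → same as the first factor's closure: C = 1
  rp ∪ qrrp → C = 1 + 1 + 1 = 3 (the new accept is not ε-reachable since no branch accepts ε)
  (rp ∪ qrrp)* → C = 1 (new start) + 3 (body) + 1 (new accept) = 5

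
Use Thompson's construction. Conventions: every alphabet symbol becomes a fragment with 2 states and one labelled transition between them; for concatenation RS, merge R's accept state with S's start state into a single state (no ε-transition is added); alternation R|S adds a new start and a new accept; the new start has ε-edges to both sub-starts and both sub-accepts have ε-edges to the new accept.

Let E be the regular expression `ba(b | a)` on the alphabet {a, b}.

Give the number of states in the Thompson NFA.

8

Bottom-up over the parse tree:
Each of the 4 symbol leaves contributes a 2-state fragment.
  b | a : 6 states
  ba(b | a) : 8 states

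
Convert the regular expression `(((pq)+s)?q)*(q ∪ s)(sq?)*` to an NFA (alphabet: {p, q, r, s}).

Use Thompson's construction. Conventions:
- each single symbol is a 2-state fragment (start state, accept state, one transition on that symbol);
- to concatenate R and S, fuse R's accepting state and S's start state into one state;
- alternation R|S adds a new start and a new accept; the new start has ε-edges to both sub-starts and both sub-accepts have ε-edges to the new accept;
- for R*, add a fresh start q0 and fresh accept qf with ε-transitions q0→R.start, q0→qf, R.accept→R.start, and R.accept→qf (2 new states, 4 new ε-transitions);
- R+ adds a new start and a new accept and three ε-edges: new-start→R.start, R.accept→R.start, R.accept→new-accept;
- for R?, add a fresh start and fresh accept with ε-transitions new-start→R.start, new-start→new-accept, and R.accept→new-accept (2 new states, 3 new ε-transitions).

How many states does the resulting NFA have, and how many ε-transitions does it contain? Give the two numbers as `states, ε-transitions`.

Per subexpression:
Each of the 8 symbol leaves contributes 2 states and 0 ε-transitions.
  pq → 3 states, 0 ε-transitions
  (pq)+ → 5 states, 3 ε-transitions
  (pq)+s → 6 states, 3 ε-transitions
  ((pq)+s)? → 8 states, 6 ε-transitions
  ((pq)+s)?q → 9 states, 6 ε-transitions
  (((pq)+s)?q)* → 11 states, 10 ε-transitions
  q ∪ s → 6 states, 4 ε-transitions
  q? → 4 states, 3 ε-transitions
  sq? → 5 states, 3 ε-transitions
  (sq?)* → 7 states, 7 ε-transitions
  (((pq)+s)?q)*(q ∪ s)(sq?)* → 22 states, 21 ε-transitions

22, 21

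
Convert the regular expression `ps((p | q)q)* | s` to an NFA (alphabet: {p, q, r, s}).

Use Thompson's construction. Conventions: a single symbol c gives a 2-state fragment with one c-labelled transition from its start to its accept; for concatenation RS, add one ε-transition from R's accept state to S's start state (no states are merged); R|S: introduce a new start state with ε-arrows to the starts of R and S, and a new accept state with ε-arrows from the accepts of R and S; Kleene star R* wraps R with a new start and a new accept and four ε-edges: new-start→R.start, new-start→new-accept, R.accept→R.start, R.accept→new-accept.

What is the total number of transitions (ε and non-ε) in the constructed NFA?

21

Recursing over subexpressions:
Each of the 6 symbol leaves contributes 1 transition (1 symbol, 0 ε).
  p | q = 6 transitions (2 symbol, 4 ε)
  (p | q)q = 8 transitions (3 symbol, 5 ε)
  ((p | q)q)* = 12 transitions (3 symbol, 9 ε)
  ps((p | q)q)* = 16 transitions (5 symbol, 11 ε)
  ps((p | q)q)* | s = 21 transitions (6 symbol, 15 ε)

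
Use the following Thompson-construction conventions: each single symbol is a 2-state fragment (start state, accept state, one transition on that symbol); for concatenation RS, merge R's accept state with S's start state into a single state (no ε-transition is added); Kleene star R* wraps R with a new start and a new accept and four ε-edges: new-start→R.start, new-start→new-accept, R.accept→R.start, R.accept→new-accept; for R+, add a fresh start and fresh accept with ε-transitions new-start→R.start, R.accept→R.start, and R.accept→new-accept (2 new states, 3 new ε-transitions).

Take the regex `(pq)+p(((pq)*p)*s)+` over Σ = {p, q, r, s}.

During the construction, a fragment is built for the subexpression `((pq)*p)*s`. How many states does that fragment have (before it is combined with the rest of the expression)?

Fragment for `((pq)*p)*s`:
Each of the 4 symbol leaves contributes a 2-state fragment.
  pq = 3 states
  (pq)* = 5 states
  (pq)*p = 6 states
  ((pq)*p)* = 8 states
  ((pq)*p)*s = 9 states

9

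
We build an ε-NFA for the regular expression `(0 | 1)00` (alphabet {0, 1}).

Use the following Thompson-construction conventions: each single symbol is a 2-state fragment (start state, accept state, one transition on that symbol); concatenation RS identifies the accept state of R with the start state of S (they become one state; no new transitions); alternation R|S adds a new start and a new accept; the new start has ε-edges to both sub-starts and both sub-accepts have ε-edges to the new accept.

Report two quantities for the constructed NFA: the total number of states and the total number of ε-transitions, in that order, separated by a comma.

8, 4

Recursing over subexpressions:
Each of the 4 symbol leaves contributes 2 states and 0 ε-transitions.
  0 | 1 = 6 states, 4 ε-transitions
  (0 | 1)00 = 8 states, 4 ε-transitions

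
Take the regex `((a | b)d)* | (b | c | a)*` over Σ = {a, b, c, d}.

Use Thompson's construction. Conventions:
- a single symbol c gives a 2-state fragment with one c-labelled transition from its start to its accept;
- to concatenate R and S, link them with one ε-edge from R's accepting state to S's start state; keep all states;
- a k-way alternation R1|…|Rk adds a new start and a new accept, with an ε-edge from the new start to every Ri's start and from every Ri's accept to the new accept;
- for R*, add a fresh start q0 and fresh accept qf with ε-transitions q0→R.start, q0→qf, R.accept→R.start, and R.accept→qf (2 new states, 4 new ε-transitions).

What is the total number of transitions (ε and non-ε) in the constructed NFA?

29

Building bottom-up:
Each of the 6 symbol leaves contributes 1 transition (1 symbol, 0 ε).
  a | b → 6 transitions (2 symbol, 4 ε)
  (a | b)d → 8 transitions (3 symbol, 5 ε)
  ((a | b)d)* → 12 transitions (3 symbol, 9 ε)
  b | c | a → 9 transitions (3 symbol, 6 ε)
  (b | c | a)* → 13 transitions (3 symbol, 10 ε)
  ((a | b)d)* | (b | c | a)* → 29 transitions (6 symbol, 23 ε)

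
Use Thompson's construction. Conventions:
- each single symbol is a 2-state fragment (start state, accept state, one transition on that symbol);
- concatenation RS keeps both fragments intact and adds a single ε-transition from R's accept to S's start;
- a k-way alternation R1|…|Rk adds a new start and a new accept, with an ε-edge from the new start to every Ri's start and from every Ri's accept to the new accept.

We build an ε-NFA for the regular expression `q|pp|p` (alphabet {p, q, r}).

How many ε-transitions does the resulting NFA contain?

7

Recursing over subexpressions:
Each of the 4 symbol leaves contributes 0 ε-transitions.
  pp → 1 ε-transition
  q|pp|p → 7 ε-transitions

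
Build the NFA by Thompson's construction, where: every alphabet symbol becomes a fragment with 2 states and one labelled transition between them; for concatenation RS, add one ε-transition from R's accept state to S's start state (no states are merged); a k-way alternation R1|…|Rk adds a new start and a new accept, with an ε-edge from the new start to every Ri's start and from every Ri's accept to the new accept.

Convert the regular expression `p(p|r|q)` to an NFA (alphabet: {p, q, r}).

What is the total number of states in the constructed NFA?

10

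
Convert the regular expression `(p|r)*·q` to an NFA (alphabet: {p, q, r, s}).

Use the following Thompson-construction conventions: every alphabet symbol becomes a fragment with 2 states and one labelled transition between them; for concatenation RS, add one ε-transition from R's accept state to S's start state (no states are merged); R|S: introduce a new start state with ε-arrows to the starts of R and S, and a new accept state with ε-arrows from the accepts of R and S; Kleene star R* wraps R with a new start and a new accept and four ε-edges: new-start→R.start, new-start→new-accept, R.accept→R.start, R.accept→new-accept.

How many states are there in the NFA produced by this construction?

10

By structural recursion:
Each of the 3 symbol leaves contributes a 2-state fragment.
  p|r : 6 states
  (p|r)* : 8 states
  (p|r)*·q : 10 states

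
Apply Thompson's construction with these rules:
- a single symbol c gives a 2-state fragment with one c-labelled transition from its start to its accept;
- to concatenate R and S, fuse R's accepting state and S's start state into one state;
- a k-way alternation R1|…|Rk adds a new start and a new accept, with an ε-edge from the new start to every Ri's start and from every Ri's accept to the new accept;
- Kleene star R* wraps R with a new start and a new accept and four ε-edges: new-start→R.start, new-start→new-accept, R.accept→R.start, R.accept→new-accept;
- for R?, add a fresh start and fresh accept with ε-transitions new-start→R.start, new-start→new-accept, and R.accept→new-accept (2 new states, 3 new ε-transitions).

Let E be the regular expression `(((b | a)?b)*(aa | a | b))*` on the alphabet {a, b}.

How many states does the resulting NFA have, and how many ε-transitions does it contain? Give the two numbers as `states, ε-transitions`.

Per subexpression:
Each of the 7 symbol leaves contributes 2 states and 0 ε-transitions.
  b | a : 6 states, 4 ε-transitions
  (b | a)? : 8 states, 7 ε-transitions
  (b | a)?b : 9 states, 7 ε-transitions
  ((b | a)?b)* : 11 states, 11 ε-transitions
  aa : 3 states, 0 ε-transitions
  aa | a | b : 9 states, 6 ε-transitions
  ((b | a)?b)*(aa | a | b) : 19 states, 17 ε-transitions
  (((b | a)?b)*(aa | a | b))* : 21 states, 21 ε-transitions

21, 21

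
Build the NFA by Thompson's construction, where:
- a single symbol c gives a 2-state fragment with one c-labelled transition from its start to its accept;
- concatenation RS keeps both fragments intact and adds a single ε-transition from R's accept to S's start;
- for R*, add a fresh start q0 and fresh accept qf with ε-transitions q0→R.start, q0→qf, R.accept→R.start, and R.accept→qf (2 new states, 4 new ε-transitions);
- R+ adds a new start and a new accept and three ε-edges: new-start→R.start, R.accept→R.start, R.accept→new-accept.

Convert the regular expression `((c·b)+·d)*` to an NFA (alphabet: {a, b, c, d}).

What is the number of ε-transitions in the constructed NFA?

9

Bottom-up over the parse tree:
Each of the 3 symbol leaves contributes 0 ε-transitions.
  c·b : 1 ε-transition
  (c·b)+ : 4 ε-transitions
  (c·b)+·d : 5 ε-transitions
  ((c·b)+·d)* : 9 ε-transitions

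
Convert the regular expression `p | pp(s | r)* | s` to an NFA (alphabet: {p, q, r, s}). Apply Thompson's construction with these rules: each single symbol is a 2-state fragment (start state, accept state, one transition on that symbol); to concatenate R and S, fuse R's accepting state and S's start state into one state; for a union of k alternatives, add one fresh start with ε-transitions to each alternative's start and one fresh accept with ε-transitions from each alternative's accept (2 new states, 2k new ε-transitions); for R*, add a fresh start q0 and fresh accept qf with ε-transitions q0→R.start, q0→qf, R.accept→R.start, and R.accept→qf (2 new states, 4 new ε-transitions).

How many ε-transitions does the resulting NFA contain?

14

Building bottom-up:
Each of the 6 symbol leaves contributes 0 ε-transitions.
  s | r = 4 ε-transitions
  (s | r)* = 8 ε-transitions
  pp(s | r)* = 8 ε-transitions
  p | pp(s | r)* | s = 14 ε-transitions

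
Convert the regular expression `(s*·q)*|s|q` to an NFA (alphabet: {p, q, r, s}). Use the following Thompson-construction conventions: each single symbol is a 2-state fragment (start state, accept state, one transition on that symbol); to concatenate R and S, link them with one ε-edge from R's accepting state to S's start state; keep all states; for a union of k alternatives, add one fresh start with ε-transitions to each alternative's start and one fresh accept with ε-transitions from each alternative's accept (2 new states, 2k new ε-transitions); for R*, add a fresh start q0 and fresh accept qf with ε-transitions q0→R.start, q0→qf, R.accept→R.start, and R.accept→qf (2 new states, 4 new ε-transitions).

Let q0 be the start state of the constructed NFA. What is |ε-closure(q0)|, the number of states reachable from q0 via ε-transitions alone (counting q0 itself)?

Compute the ε-closure size of each fragment's start state recursively; a symbol fragment's start has no outgoing ε-edge, so its closure is just itself (size 1).
  s* — C = 1 (new start) + 1 (body) + 1 (new accept) = 3
  s*·q — C = 3 + 1 = 4 (closure spills across the concat boundary because the left factor accepts ε)
  (s*·q)* — C = 1 (new start) + 4 (body) + 1 (new accept) = 6
  (s*·q)*|s|q — new start ε-reaches every alternative's start; at least one alternative accepts ε, so the union's new accept is reached too: C = 1 + 6 + 1 + 1 + 1 = 10

10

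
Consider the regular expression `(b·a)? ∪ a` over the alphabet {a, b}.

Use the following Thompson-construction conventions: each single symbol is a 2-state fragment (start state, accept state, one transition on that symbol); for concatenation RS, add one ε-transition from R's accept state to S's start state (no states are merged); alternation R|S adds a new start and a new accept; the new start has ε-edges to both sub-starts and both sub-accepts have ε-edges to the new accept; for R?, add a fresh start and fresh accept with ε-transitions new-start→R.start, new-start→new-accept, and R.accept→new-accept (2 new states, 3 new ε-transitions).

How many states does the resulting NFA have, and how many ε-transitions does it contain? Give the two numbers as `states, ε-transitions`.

Recursing over subexpressions:
Each of the 3 symbol leaves contributes 2 states and 0 ε-transitions.
  b·a : 4 states, 1 ε-transition
  (b·a)? : 6 states, 4 ε-transitions
  (b·a)? ∪ a : 10 states, 8 ε-transitions

10, 8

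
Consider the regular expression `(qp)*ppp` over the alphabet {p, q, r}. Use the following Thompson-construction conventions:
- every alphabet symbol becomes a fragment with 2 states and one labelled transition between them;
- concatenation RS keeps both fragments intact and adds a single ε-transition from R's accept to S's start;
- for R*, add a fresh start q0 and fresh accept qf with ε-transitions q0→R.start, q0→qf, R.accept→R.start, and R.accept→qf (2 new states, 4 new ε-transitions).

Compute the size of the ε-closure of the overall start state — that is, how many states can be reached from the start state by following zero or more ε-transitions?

Let C(F) = |ε-closure(F.start)| within fragment F, and note whether F accepts ε. Symbol fragments have C = 1 and do not accept ε. Then:
  qp → C equals the left operand's closure size = 1 (its accept is not ε-reachable, so the closure stops there)
  (qp)* → new start has ε-edges to the inner start and to the new accept, so C = 2 + 1 = 3
  (qp)*ppp → the left operand accepts ε, so the closure extends into the next operand (via the concat ε-link); C = 3 + 1 = 4

4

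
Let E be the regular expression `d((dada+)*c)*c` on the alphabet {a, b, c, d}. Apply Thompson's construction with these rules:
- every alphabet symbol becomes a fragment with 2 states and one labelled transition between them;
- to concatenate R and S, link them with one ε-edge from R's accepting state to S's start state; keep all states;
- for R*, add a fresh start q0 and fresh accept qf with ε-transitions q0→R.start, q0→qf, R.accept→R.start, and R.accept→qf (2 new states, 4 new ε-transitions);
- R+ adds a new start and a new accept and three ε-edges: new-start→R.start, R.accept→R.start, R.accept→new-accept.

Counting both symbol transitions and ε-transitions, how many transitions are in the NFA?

By structural recursion:
Each of the 7 symbol leaves contributes 1 transition (1 symbol, 0 ε).
  a+ : 4 transitions (1 symbol, 3 ε)
  dada+ : 10 transitions (4 symbol, 6 ε)
  (dada+)* : 14 transitions (4 symbol, 10 ε)
  (dada+)*c : 16 transitions (5 symbol, 11 ε)
  ((dada+)*c)* : 20 transitions (5 symbol, 15 ε)
  d((dada+)*c)*c : 24 transitions (7 symbol, 17 ε)

24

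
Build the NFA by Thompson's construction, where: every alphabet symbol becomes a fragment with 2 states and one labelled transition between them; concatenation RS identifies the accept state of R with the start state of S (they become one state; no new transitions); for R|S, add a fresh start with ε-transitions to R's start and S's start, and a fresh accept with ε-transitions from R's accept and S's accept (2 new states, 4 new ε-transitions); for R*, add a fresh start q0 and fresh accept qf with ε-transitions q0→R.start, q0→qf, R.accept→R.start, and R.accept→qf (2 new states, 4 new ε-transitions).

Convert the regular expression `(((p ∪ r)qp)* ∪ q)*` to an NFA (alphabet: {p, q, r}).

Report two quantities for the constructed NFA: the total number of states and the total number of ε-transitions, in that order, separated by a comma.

Per subexpression:
Each of the 5 symbol leaves contributes 2 states and 0 ε-transitions.
  p ∪ r : 6 states, 4 ε-transitions
  (p ∪ r)qp : 8 states, 4 ε-transitions
  ((p ∪ r)qp)* : 10 states, 8 ε-transitions
  ((p ∪ r)qp)* ∪ q : 14 states, 12 ε-transitions
  (((p ∪ r)qp)* ∪ q)* : 16 states, 16 ε-transitions

16, 16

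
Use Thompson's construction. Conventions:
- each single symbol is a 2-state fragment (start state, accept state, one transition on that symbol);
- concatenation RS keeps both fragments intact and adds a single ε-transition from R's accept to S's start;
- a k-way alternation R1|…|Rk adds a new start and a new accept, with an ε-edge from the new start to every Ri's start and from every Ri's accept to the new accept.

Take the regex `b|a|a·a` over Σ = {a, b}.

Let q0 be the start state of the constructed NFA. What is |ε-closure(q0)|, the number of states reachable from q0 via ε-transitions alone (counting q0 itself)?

4

Let C(F) = |ε-closure(F.start)| within fragment F, and note whether F accepts ε. Symbol fragments have C = 1 and do not accept ε. Then:
  a·a → |ε-closure| equals the left operand's closure size = 1 (its accept is not ε-reachable, so the closure stops there)
  b|a|a·a → |ε-closure| = 1 + 1 + 1 + 1 = 4 (the new accept is not ε-reachable since no branch accepts ε)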